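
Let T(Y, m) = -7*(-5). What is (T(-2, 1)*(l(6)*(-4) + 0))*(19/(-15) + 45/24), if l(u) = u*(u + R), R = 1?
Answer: -3577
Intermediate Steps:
l(u) = u*(1 + u) (l(u) = u*(u + 1) = u*(1 + u))
T(Y, m) = 35
(T(-2, 1)*(l(6)*(-4) + 0))*(19/(-15) + 45/24) = (35*((6*(1 + 6))*(-4) + 0))*(19/(-15) + 45/24) = (35*((6*7)*(-4) + 0))*(19*(-1/15) + 45*(1/24)) = (35*(42*(-4) + 0))*(-19/15 + 15/8) = (35*(-168 + 0))*(73/120) = (35*(-168))*(73/120) = -5880*73/120 = -3577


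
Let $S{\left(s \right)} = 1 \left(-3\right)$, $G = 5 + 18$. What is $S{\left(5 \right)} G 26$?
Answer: $-1794$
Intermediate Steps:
$G = 23$
$S{\left(s \right)} = -3$
$S{\left(5 \right)} G 26 = \left(-3\right) 23 \cdot 26 = \left(-69\right) 26 = -1794$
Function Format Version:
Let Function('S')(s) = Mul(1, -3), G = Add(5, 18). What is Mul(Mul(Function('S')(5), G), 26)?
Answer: -1794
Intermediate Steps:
G = 23
Function('S')(s) = -3
Mul(Mul(Function('S')(5), G), 26) = Mul(Mul(-3, 23), 26) = Mul(-69, 26) = -1794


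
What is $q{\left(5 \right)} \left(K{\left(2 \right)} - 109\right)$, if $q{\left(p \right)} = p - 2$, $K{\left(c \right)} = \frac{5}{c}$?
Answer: $- \frac{639}{2} \approx -319.5$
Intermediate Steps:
$q{\left(p \right)} = -2 + p$
$q{\left(5 \right)} \left(K{\left(2 \right)} - 109\right) = \left(-2 + 5\right) \left(\frac{5}{2} - 109\right) = 3 \left(5 \cdot \frac{1}{2} - 109\right) = 3 \left(\frac{5}{2} - 109\right) = 3 \left(- \frac{213}{2}\right) = - \frac{639}{2}$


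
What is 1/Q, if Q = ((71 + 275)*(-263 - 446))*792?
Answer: -1/194288688 ≈ -5.1470e-9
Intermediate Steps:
Q = -194288688 (Q = (346*(-709))*792 = -245314*792 = -194288688)
1/Q = 1/(-194288688) = -1/194288688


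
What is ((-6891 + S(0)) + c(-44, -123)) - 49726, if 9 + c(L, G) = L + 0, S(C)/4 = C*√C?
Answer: -56670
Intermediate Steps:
S(C) = 4*C^(3/2) (S(C) = 4*(C*√C) = 4*C^(3/2))
c(L, G) = -9 + L (c(L, G) = -9 + (L + 0) = -9 + L)
((-6891 + S(0)) + c(-44, -123)) - 49726 = ((-6891 + 4*0^(3/2)) + (-9 - 44)) - 49726 = ((-6891 + 4*0) - 53) - 49726 = ((-6891 + 0) - 53) - 49726 = (-6891 - 53) - 49726 = -6944 - 49726 = -56670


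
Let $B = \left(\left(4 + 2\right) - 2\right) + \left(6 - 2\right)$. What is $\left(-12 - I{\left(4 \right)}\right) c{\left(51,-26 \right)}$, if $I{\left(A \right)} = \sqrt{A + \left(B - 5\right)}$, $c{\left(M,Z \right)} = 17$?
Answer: $-204 - 17 \sqrt{7} \approx -248.98$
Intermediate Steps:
$B = 8$ ($B = \left(6 - 2\right) + \left(6 - 2\right) = 4 + 4 = 8$)
$I{\left(A \right)} = \sqrt{3 + A}$ ($I{\left(A \right)} = \sqrt{A + \left(8 - 5\right)} = \sqrt{A + 3} = \sqrt{3 + A}$)
$\left(-12 - I{\left(4 \right)}\right) c{\left(51,-26 \right)} = \left(-12 - \sqrt{3 + 4}\right) 17 = \left(-12 - \sqrt{7}\right) 17 = -204 - 17 \sqrt{7}$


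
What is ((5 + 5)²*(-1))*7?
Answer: -700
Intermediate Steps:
((5 + 5)²*(-1))*7 = (10²*(-1))*7 = (100*(-1))*7 = -100*7 = -700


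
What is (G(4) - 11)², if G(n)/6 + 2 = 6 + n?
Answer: 1369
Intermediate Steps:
G(n) = 24 + 6*n (G(n) = -12 + 6*(6 + n) = -12 + (36 + 6*n) = 24 + 6*n)
(G(4) - 11)² = ((24 + 6*4) - 11)² = ((24 + 24) - 11)² = (48 - 11)² = 37² = 1369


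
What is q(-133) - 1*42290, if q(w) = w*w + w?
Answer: -24734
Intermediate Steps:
q(w) = w + w² (q(w) = w² + w = w + w²)
q(-133) - 1*42290 = -133*(1 - 133) - 1*42290 = -133*(-132) - 42290 = 17556 - 42290 = -24734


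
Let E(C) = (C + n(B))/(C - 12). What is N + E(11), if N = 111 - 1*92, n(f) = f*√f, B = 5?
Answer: 8 - 5*√5 ≈ -3.1803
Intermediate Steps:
n(f) = f^(3/2)
E(C) = (C + 5*√5)/(-12 + C) (E(C) = (C + 5^(3/2))/(C - 12) = (C + 5*√5)/(-12 + C))
N = 19 (N = 111 - 92 = 19)
N + E(11) = 19 + (11 + 5*√5)/(-12 + 11) = 19 + (11 + 5*√5)/(-1) = 19 - (11 + 5*√5) = 19 + (-11 - 5*√5) = 8 - 5*√5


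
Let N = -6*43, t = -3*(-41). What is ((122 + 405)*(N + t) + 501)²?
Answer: 4990574736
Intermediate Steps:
t = 123
N = -258
((122 + 405)*(N + t) + 501)² = ((122 + 405)*(-258 + 123) + 501)² = (527*(-135) + 501)² = (-71145 + 501)² = (-70644)² = 4990574736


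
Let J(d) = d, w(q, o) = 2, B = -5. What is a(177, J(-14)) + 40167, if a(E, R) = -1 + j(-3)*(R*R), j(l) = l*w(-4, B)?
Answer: 38990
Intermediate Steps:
j(l) = 2*l (j(l) = l*2 = 2*l)
a(E, R) = -1 - 6*R**2 (a(E, R) = -1 + (2*(-3))*(R*R) = -1 - 6*R**2)
a(177, J(-14)) + 40167 = (-1 - 6*(-14)**2) + 40167 = (-1 - 6*196) + 40167 = (-1 - 1176) + 40167 = -1177 + 40167 = 38990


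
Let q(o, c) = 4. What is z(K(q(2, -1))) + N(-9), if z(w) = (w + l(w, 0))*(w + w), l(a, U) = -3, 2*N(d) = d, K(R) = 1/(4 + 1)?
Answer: -281/50 ≈ -5.6200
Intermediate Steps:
K(R) = 1/5
N(d) = d/2
z(w) = 2*w*(-3 + w) (z(w) = (w - 3)*(w + w) = (-3 + w)*(2*w) = 2*w*(-3 + w))
z(K(q(2, -1))) + N(-9) = 2*(1/5)*(-3 + 1/5) + (1/2)*(-9) = 2*(1/5)*(-14/5) - 9/2 = -28/25 - 9/2 = -281/50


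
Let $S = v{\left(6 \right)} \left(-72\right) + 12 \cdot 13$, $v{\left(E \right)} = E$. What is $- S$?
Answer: $276$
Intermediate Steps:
$S = -276$ ($S = 6 \left(-72\right) + 12 \cdot 13 = -432 + 156 = -276$)
$- S = \left(-1\right) \left(-276\right) = 276$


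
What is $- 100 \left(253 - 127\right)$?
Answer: $-12600$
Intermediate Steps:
$- 100 \left(253 - 127\right) = \left(-100\right) 126 = -12600$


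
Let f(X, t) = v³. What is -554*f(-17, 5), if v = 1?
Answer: -554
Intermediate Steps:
f(X, t) = 1 (f(X, t) = 1³ = 1)
-554*f(-17, 5) = -554*1 = -554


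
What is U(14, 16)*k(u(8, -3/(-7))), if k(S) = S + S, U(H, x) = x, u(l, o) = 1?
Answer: 32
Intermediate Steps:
k(S) = 2*S
U(14, 16)*k(u(8, -3/(-7))) = 16*(2*1) = 16*2 = 32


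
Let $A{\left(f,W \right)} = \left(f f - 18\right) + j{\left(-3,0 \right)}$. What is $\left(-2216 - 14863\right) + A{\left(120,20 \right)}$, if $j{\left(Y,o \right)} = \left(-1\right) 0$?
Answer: $-2697$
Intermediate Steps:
$j{\left(Y,o \right)} = 0$
$A{\left(f,W \right)} = -18 + f^{2}$ ($A{\left(f,W \right)} = \left(f f - 18\right) + 0 = \left(f^{2} - 18\right) + 0 = \left(-18 + f^{2}\right) + 0 = -18 + f^{2}$)
$\left(-2216 - 14863\right) + A{\left(120,20 \right)} = \left(-2216 - 14863\right) - \left(18 - 120^{2}\right) = \left(-2216 - 14863\right) + \left(-18 + 14400\right) = -17079 + 14382 = -2697$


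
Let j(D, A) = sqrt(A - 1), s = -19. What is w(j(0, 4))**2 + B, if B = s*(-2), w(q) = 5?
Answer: 63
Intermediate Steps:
j(D, A) = sqrt(-1 + A)
B = 38 (B = -19*(-2) = 38)
w(j(0, 4))**2 + B = 5**2 + 38 = 25 + 38 = 63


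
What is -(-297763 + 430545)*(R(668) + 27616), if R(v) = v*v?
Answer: -62917422880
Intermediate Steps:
R(v) = v**2
-(-297763 + 430545)*(R(668) + 27616) = -(-297763 + 430545)*(668**2 + 27616) = -132782*(446224 + 27616) = -132782*473840 = -1*62917422880 = -62917422880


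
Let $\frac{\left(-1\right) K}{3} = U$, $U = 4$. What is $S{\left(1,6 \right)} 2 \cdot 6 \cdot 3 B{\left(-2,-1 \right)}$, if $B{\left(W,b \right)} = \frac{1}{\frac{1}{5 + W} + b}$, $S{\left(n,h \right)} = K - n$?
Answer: $702$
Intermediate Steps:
$K = -12$ ($K = \left(-3\right) 4 = -12$)
$S{\left(n,h \right)} = -12 - n$
$B{\left(W,b \right)} = \frac{1}{b + \frac{1}{5 + W}}$
$S{\left(1,6 \right)} 2 \cdot 6 \cdot 3 B{\left(-2,-1 \right)} = \left(-12 - 1\right) 2 \cdot 6 \cdot 3 \frac{5 - 2}{1 + 5 \left(-1\right) - -2} = \left(-12 - 1\right) 12 \cdot 3 \frac{1}{1 - 5 + 2} \cdot 3 = \left(-13\right) 36 \frac{1}{-2} \cdot 3 = - 468 \left(\left(- \frac{1}{2}\right) 3\right) = \left(-468\right) \left(- \frac{3}{2}\right) = 702$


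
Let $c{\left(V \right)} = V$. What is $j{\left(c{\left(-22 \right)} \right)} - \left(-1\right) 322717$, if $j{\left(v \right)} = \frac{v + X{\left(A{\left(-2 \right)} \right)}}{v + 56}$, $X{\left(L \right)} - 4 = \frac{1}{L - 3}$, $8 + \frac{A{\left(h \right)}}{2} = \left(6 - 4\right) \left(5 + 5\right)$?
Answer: $\frac{230419561}{714} \approx 3.2272 \cdot 10^{5}$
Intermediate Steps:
$A{\left(h \right)} = 24$ ($A{\left(h \right)} = -16 + 2 \left(6 - 4\right) \left(5 + 5\right) = -16 + 2 \cdot 2 \cdot 10 = -16 + 2 \cdot 20 = -16 + 40 = 24$)
$X{\left(L \right)} = 4 + \frac{1}{-3 + L}$ ($X{\left(L \right)} = 4 + \frac{1}{L - 3} = 4 + \frac{1}{-3 + L}$)
$j{\left(v \right)} = \frac{\frac{85}{21} + v}{56 + v}$ ($j{\left(v \right)} = \frac{v + \frac{-11 + 4 \cdot 24}{-3 + 24}}{v + 56} = \frac{v + \frac{-11 + 96}{21}}{56 + v} = \frac{v + \frac{1}{21} \cdot 85}{56 + v} = \frac{v + \frac{85}{21}}{56 + v} = \frac{\frac{85}{21} + v}{56 + v}$)
$j{\left(c{\left(-22 \right)} \right)} - \left(-1\right) 322717 = \frac{\frac{85}{21} - 22}{56 - 22} - \left(-1\right) 322717 = \frac{1}{34} \left(- \frac{377}{21}\right) - -322717 = \frac{1}{34} \left(- \frac{377}{21}\right) + 322717 = - \frac{377}{714} + 322717 = \frac{230419561}{714}$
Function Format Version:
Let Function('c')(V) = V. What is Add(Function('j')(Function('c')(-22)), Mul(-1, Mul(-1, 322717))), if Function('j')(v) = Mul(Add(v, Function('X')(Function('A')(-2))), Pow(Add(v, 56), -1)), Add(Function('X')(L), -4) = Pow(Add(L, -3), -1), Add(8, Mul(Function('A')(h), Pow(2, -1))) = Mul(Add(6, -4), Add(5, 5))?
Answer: Rational(230419561, 714) ≈ 3.2272e+5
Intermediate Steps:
Function('A')(h) = 24 (Function('A')(h) = Add(-16, Mul(2, Mul(Add(6, -4), Add(5, 5)))) = Add(-16, Mul(2, Mul(2, 10))) = Add(-16, Mul(2, 20)) = Add(-16, 40) = 24)
Function('X')(L) = Add(4, Pow(Add(-3, L), -1)) (Function('X')(L) = Add(4, Pow(Add(L, -3), -1)) = Add(4, Pow(Add(-3, L), -1)))
Function('j')(v) = Mul(Pow(Add(56, v), -1), Add(Rational(85, 21), v)) (Function('j')(v) = Mul(Add(v, Mul(Pow(Add(-3, 24), -1), Add(-11, Mul(4, 24)))), Pow(Add(v, 56), -1)) = Mul(Add(v, Mul(Pow(21, -1), Add(-11, 96))), Pow(Add(56, v), -1)) = Mul(Add(v, Mul(Rational(1, 21), 85)), Pow(Add(56, v), -1)) = Mul(Add(v, Rational(85, 21)), Pow(Add(56, v), -1)) = Mul(Add(Rational(85, 21), v), Pow(Add(56, v), -1)) = Mul(Pow(Add(56, v), -1), Add(Rational(85, 21), v)))
Add(Function('j')(Function('c')(-22)), Mul(-1, Mul(-1, 322717))) = Add(Mul(Pow(Add(56, -22), -1), Add(Rational(85, 21), -22)), Mul(-1, Mul(-1, 322717))) = Add(Mul(Pow(34, -1), Rational(-377, 21)), Mul(-1, -322717)) = Add(Mul(Rational(1, 34), Rational(-377, 21)), 322717) = Add(Rational(-377, 714), 322717) = Rational(230419561, 714)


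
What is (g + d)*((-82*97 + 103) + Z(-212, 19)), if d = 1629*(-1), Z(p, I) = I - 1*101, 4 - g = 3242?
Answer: 38609911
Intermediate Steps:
g = -3238 (g = 4 - 1*3242 = 4 - 3242 = -3238)
Z(p, I) = -101 + I (Z(p, I) = I - 101 = -101 + I)
d = -1629
(g + d)*((-82*97 + 103) + Z(-212, 19)) = (-3238 - 1629)*((-82*97 + 103) + (-101 + 19)) = -4867*((-7954 + 103) - 82) = -4867*(-7851 - 82) = -4867*(-7933) = 38609911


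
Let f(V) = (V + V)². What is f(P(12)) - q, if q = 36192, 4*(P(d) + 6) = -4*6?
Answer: -35616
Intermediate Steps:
P(d) = -12 (P(d) = -6 + (-4*6)/4 = -6 + (¼)*(-24) = -6 - 6 = -12)
f(V) = 4*V² (f(V) = (2*V)² = 4*V²)
f(P(12)) - q = 4*(-12)² - 1*36192 = 4*144 - 36192 = 576 - 36192 = -35616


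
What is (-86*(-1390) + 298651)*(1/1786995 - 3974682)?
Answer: -990100210155524833/595665 ≈ -1.6622e+12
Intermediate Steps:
(-86*(-1390) + 298651)*(1/1786995 - 3974682) = (119540 + 298651)*(1/1786995 - 3974682) = 418191*(-7102736860589/1786995) = -990100210155524833/595665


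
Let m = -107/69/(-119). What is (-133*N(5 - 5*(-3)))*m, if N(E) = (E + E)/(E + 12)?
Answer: -10165/4692 ≈ -2.1665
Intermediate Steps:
N(E) = 2*E/(12 + E) (N(E) = (2*E)/(12 + E) = 2*E/(12 + E))
m = 107/8211 (m = -107*1/69*(-1/119) = -107/69*(-1/119) = 107/8211 ≈ 0.013031)
(-133*N(5 - 5*(-3)))*m = -266*(5 - 5*(-3))/(12 + (5 - 5*(-3)))*(107/8211) = -266*(5 + 15)/(12 + (5 + 15))*(107/8211) = -266*20/(12 + 20)*(107/8211) = -266*20/32*(107/8211) = -133*5/4*(107/8211) = -665/4*107/8211 = -10165/4692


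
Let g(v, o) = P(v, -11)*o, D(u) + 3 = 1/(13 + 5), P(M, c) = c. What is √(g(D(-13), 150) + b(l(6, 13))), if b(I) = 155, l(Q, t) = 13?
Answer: I*√1495 ≈ 38.665*I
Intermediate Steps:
D(u) = -53/18 (D(u) = -3 + 1/(13 + 5) = -3 + 1/18 = -53/18)
g(v, o) = -11*o
√(g(D(-13), 150) + b(l(6, 13))) = √(-11*150 + 155) = √(-1650 + 155) = √(-1495) = I*√1495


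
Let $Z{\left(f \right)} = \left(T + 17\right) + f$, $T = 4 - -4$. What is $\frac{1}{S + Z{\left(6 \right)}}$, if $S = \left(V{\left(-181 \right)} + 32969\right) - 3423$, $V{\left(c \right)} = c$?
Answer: $\frac{1}{29396} \approx 3.4018 \cdot 10^{-5}$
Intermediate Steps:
$S = 29365$ ($S = \left(-181 + 32969\right) - 3423 = 32788 - 3423 = 29365$)
$T = 8$ ($T = 4 + 4 = 8$)
$Z{\left(f \right)} = 25 + f$ ($Z{\left(f \right)} = \left(8 + 17\right) + f = 25 + f$)
$\frac{1}{S + Z{\left(6 \right)}} = \frac{1}{29365 + \left(25 + 6\right)} = \frac{1}{29365 + 31} = \frac{1}{29396}$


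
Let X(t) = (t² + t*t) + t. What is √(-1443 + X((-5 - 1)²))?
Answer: √1185 ≈ 34.424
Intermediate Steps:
X(t) = t + 2*t² (X(t) = (t² + t²) + t = 2*t² + t = t + 2*t²)
√(-1443 + X((-5 - 1)²)) = √(-1443 + (-5 - 1)²*(1 + 2*(-5 - 1)²)) = √(-1443 + (-6)²*(1 + 2*(-6)²)) = √(-1443 + 36*(1 + 2*36)) = √(-1443 + 36*(1 + 72)) = √(-1443 + 36*73) = √(-1443 + 2628) = √1185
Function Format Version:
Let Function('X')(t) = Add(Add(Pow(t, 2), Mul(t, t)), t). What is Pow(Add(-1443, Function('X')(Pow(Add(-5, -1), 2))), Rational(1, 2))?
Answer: Pow(1185, Rational(1, 2)) ≈ 34.424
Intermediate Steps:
Function('X')(t) = Add(t, Mul(2, Pow(t, 2))) (Function('X')(t) = Add(Add(Pow(t, 2), Pow(t, 2)), t) = Add(Mul(2, Pow(t, 2)), t) = Add(t, Mul(2, Pow(t, 2))))
Pow(Add(-1443, Function('X')(Pow(Add(-5, -1), 2))), Rational(1, 2)) = Pow(Add(-1443, Mul(Pow(Add(-5, -1), 2), Add(1, Mul(2, Pow(Add(-5, -1), 2))))), Rational(1, 2)) = Pow(Add(-1443, Mul(Pow(-6, 2), Add(1, Mul(2, Pow(-6, 2))))), Rational(1, 2)) = Pow(Add(-1443, Mul(36, Add(1, Mul(2, 36)))), Rational(1, 2)) = Pow(Add(-1443, Mul(36, Add(1, 72))), Rational(1, 2)) = Pow(Add(-1443, Mul(36, 73)), Rational(1, 2)) = Pow(Add(-1443, 2628), Rational(1, 2)) = Pow(1185, Rational(1, 2))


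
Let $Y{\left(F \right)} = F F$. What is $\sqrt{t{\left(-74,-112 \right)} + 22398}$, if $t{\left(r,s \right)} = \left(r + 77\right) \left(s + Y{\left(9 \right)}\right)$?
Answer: $\sqrt{22305} \approx 149.35$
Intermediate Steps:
$Y{\left(F \right)} = F^{2}$
$t{\left(r,s \right)} = \left(77 + r\right) \left(81 + s\right)$ ($t{\left(r,s \right)} = \left(r + 77\right) \left(s + 9^{2}\right) = \left(77 + r\right) \left(s + 81\right) = \left(77 + r\right) \left(81 + s\right)$)
$\sqrt{t{\left(-74,-112 \right)} + 22398} = \sqrt{\left(6237 + 77 \left(-112\right) + 81 \left(-74\right) - -8288\right) + 22398} = \sqrt{\left(6237 - 8624 - 5994 + 8288\right) + 22398} = \sqrt{-93 + 22398} = \sqrt{22305}$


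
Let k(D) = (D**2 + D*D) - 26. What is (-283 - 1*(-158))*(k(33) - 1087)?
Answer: -133125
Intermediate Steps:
k(D) = -26 + 2*D**2 (k(D) = (D**2 + D**2) - 26 = 2*D**2 - 26 = -26 + 2*D**2)
(-283 - 1*(-158))*(k(33) - 1087) = (-283 - 1*(-158))*((-26 + 2*33**2) - 1087) = (-283 + 158)*((-26 + 2*1089) - 1087) = -125*((-26 + 2178) - 1087) = -125*(2152 - 1087) = -125*1065 = -133125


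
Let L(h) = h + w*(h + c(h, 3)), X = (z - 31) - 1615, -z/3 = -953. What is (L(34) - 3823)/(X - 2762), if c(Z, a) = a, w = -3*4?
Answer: 4233/1549 ≈ 2.7327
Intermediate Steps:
w = -12
z = 2859 (z = -3*(-953) = 2859)
X = 1213 (X = (2859 - 31) - 1615 = 2828 - 1615 = 1213)
L(h) = -36 - 11*h (L(h) = h - 12*(h + 3) = h - 12*(3 + h) = h + (-36 - 12*h) = -36 - 11*h)
(L(34) - 3823)/(X - 2762) = ((-36 - 11*34) - 3823)/(1213 - 2762) = ((-36 - 374) - 3823)/(-1549) = (-410 - 3823)*(-1/1549) = -4233*(-1/1549) = 4233/1549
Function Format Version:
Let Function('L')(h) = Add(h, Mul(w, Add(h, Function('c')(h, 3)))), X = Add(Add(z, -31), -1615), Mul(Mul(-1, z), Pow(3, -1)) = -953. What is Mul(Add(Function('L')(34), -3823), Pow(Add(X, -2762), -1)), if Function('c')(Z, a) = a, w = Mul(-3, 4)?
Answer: Rational(4233, 1549) ≈ 2.7327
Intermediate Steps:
w = -12
z = 2859 (z = Mul(-3, -953) = 2859)
X = 1213 (X = Add(Add(2859, -31), -1615) = Add(2828, -1615) = 1213)
Function('L')(h) = Add(-36, Mul(-11, h)) (Function('L')(h) = Add(h, Mul(-12, Add(h, 3))) = Add(h, Mul(-12, Add(3, h))) = Add(h, Add(-36, Mul(-12, h))) = Add(-36, Mul(-11, h)))
Mul(Add(Function('L')(34), -3823), Pow(Add(X, -2762), -1)) = Mul(Add(Add(-36, Mul(-11, 34)), -3823), Pow(Add(1213, -2762), -1)) = Mul(Add(Add(-36, -374), -3823), Pow(-1549, -1)) = Mul(Add(-410, -3823), Rational(-1, 1549)) = Mul(-4233, Rational(-1, 1549)) = Rational(4233, 1549)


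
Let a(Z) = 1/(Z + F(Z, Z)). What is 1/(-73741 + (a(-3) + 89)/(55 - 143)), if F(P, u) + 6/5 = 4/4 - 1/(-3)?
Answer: -946/69759939 ≈ -1.3561e-5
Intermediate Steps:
F(P, u) = 2/15 (F(P, u) = -6/5 + (4/4 - 1/(-3)) = -6/5 + (4*(¼) - 1*(-⅓)) = -6/5 + (1 + ⅓) = -6/5 + 4/3 = 2/15)
a(Z) = 1/(2/15 + Z) (a(Z) = 1/(Z + 2/15) = 1/(2/15 + Z))
1/(-73741 + (a(-3) + 89)/(55 - 143)) = 1/(-73741 + (15/(2 + 15*(-3)) + 89)/(55 - 143)) = 1/(-73741 + (15/(2 - 45) + 89)/(-88)) = 1/(-73741 + (15/(-43) + 89)*(-1/88)) = 1/(-73741 + (15*(-1/43) + 89)*(-1/88)) = 1/(-73741 + (-15/43 + 89)*(-1/88)) = 1/(-73741 + (3812/43)*(-1/88)) = 1/(-73741 - 953/946) = 1/(-69759939/946) = -946/69759939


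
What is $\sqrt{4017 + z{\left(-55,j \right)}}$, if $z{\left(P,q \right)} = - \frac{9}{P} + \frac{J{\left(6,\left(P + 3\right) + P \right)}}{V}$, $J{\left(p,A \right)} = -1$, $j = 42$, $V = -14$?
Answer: $\frac{\sqrt{2381818670}}{770} \approx 63.382$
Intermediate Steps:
$z{\left(P,q \right)} = \frac{1}{14} - \frac{9}{P}$ ($z{\left(P,q \right)} = - \frac{9}{P} - \frac{1}{-14} = - \frac{9}{P} - - \frac{1}{14} = - \frac{9}{P} + \frac{1}{14} = \frac{1}{14} - \frac{9}{P}$)
$\sqrt{4017 + z{\left(-55,j \right)}} = \sqrt{4017 + \frac{-126 - 55}{14 \left(-55\right)}} = \sqrt{4017 + \frac{1}{14} \left(- \frac{1}{55}\right) \left(-181\right)} = \sqrt{4017 + \frac{181}{770}} = \sqrt{\frac{3093271}{770}} = \frac{\sqrt{2381818670}}{770}$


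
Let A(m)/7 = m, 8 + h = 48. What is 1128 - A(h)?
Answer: 848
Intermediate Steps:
h = 40 (h = -8 + 48 = 40)
A(m) = 7*m
1128 - A(h) = 1128 - 7*40 = 1128 - 1*280 = 1128 - 280 = 848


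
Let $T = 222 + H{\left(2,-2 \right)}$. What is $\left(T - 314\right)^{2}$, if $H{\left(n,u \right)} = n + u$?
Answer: $8464$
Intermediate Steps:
$T = 222$ ($T = 222 + \left(2 - 2\right) = 222 + 0 = 222$)
$\left(T - 314\right)^{2} = \left(222 - 314\right)^{2} = \left(-92\right)^{2} = 8464$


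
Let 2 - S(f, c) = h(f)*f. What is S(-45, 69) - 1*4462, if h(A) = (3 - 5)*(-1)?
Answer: -4370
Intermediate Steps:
h(A) = 2 (h(A) = -2*(-1) = 2)
S(f, c) = 2 - 2*f
S(-45, 69) - 1*4462 = (2 - 2*(-45)) - 1*4462 = (2 + 90) - 4462 = 92 - 4462 = -4370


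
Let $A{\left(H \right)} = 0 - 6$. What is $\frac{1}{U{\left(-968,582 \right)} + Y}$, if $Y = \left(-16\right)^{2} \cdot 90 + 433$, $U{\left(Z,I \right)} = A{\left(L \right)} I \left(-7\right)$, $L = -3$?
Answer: $\frac{1}{47917} \approx 2.0869 \cdot 10^{-5}$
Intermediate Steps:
$A{\left(H \right)} = -6$ ($A{\left(H \right)} = 0 - 6 = -6$)
$U{\left(Z,I \right)} = 42 I$ ($U{\left(Z,I \right)} = - 6 I \left(-7\right) = 42 I$)
$Y = 23473$ ($Y = 256 \cdot 90 + 433 = 23040 + 433 = 23473$)
$\frac{1}{U{\left(-968,582 \right)} + Y} = \frac{1}{42 \cdot 582 + 23473} = \frac{1}{24444 + 23473} = \frac{1}{47917}$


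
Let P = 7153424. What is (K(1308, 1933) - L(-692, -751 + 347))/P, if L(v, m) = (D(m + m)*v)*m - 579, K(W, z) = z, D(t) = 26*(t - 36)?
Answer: 383427669/447089 ≈ 857.61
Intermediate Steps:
D(t) = -936 + 26*t (D(t) = 26*(-36 + t) = -936 + 26*t)
L(v, m) = -579 + m*v*(-936 + 52*m) (L(v, m) = ((-936 + 26*(m + m))*v)*m - 579 = ((-936 + 26*(2*m))*v)*m - 579 = ((-936 + 52*m)*v)*m - 579 = (v*(-936 + 52*m))*m - 579 = m*v*(-936 + 52*m) - 579 = -579 + m*v*(-936 + 52*m))
(K(1308, 1933) - L(-692, -751 + 347))/P = (1933 - (-579 + 52*(-751 + 347)*(-692)*(-18 + (-751 + 347))))/7153424 = (1933 - (-579 + 52*(-404)*(-692)*(-18 - 404)))*(1/7153424) = (1933 - (-579 + 52*(-404)*(-692)*(-422)))*(1/7153424) = (1933 - (-579 - 6134840192))*(1/7153424) = (1933 - 1*(-6134840771))*(1/7153424) = (1933 + 6134840771)*(1/7153424) = 6134842704*(1/7153424) = 383427669/447089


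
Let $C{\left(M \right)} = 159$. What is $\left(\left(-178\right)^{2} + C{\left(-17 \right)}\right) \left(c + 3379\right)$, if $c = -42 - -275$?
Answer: $115016916$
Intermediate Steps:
$c = 233$ ($c = -42 + 275 = 233$)
$\left(\left(-178\right)^{2} + C{\left(-17 \right)}\right) \left(c + 3379\right) = \left(\left(-178\right)^{2} + 159\right) \left(233 + 3379\right) = \left(31684 + 159\right) 3612 = 31843 \cdot 3612 = 115016916$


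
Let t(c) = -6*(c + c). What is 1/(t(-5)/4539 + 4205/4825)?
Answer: 1460045/1291733 ≈ 1.1303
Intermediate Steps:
t(c) = -12*c
1/(t(-5)/4539 + 4205/4825) = 1/(-12*(-5)/4539 + 4205/4825) = 1/(60*(1/4539) + 4205*(1/4825)) = 1/(20/1513 + 841/965) = 1/(1291733/1460045) = 1460045/1291733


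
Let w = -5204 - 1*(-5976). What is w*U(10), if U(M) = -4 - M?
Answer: -10808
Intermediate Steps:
w = 772 (w = -5204 + 5976 = 772)
w*U(10) = 772*(-4 - 1*10) = 772*(-4 - 10) = 772*(-14) = -10808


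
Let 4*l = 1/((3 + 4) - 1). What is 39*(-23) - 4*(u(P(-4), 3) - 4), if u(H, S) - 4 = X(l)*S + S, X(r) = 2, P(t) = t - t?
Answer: -933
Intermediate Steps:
l = 1/24 (l = 1/(4*((3 + 4) - 1)) = 1/(4*(7 - 1)) = (¼)/6 = (¼)*(⅙) = 1/24 ≈ 0.041667)
P(t) = 0
u(H, S) = 4 + 3*S (u(H, S) = 4 + (2*S + S) = 4 + 3*S)
39*(-23) - 4*(u(P(-4), 3) - 4) = 39*(-23) - 4*((4 + 3*3) - 4) = -897 - 4*((4 + 9) - 4) = -897 - 4*(13 - 4) = -897 - 4*9 = -897 - 36 = -933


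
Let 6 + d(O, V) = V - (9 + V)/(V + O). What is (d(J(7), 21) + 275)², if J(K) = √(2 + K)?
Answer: 1334025/16 ≈ 83377.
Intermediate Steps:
d(O, V) = -6 + V - (9 + V)/(O + V) (d(O, V) = -6 + (V - (9 + V)/(V + O)) = -6 + (V - (9 + V)/(O + V)) = -6 + V - (9 + V)/(O + V))
(d(J(7), 21) + 275)² = ((-9 + 21² - 7*21 - 6*√(2 + 7) + √(2 + 7)*21)/(√(2 + 7) + 21) + 275)² = ((-9 + 441 - 147 - 6*√9 + √9*21)/(√9 + 21) + 275)² = ((-9 + 441 - 147 - 6*3 + 3*21)/(3 + 21) + 275)² = ((-9 + 441 - 147 - 18 + 63)/24 + 275)² = ((1/24)*330 + 275)² = (55/4 + 275)² = (1155/4)² = 1334025/16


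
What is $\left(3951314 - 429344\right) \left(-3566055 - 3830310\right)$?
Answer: $-26049775639050$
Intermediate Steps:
$\left(3951314 - 429344\right) \left(-3566055 - 3830310\right) = 3521970 \left(-7396365\right) = -26049775639050$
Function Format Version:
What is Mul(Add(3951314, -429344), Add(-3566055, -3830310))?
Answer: -26049775639050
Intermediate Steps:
Mul(Add(3951314, -429344), Add(-3566055, -3830310)) = Mul(3521970, -7396365) = -26049775639050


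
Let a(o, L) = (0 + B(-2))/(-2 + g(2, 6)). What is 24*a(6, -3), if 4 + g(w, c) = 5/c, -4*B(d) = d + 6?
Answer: 144/31 ≈ 4.6452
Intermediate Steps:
B(d) = -3/2 - d/4 (B(d) = -(d + 6)/4 = -(6 + d)/4 = -3/2 - d/4)
g(w, c) = -4 + 5/c
a(o, L) = 6/31 (a(o, L) = (0 + (-3/2 - ¼*(-2)))/(-2 + (-4 + 5/6)) = (0 + (-3/2 + ½))/(-2 + (-4 + 5*(⅙))) = (0 - 1)/(-2 + (-4 + ⅚)) = -1/(-2 - 19/6) = -1/(-31/6) = -1*(-6/31) = 6/31)
24*a(6, -3) = 24*(6/31) = 144/31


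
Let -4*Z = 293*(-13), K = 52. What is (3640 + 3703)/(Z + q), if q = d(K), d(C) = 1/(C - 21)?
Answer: 130076/16869 ≈ 7.7110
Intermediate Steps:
Z = 3809/4 (Z = -293*(-13)/4 = -¼*(-3809) = 3809/4 ≈ 952.25)
d(C) = 1/(-21 + C)
q = 1/31 (q = 1/(-21 + 52) = 1/31 ≈ 0.032258)
(3640 + 3703)/(Z + q) = (3640 + 3703)/(3809/4 + 1/31) = 7343/(118083/124) = 7343*(124/118083) = 130076/16869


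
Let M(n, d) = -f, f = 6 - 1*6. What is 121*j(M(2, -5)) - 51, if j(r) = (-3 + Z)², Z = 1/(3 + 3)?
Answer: 33133/36 ≈ 920.36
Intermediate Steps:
f = 0 (f = 6 - 6 = 0)
Z = ⅙ (Z = 1/6 = ⅙ ≈ 0.16667)
M(n, d) = 0 (M(n, d) = -1*0 = 0)
j(r) = 289/36 (j(r) = (-3 + ⅙)² = (-17/6)² = 289/36)
121*j(M(2, -5)) - 51 = 121*(289/36) - 51 = 34969/36 - 51 = 33133/36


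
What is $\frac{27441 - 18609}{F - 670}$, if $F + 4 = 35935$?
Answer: $\frac{8832}{35261} \approx 0.25047$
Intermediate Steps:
$F = 35931$ ($F = -4 + 35935 = 35931$)
$\frac{27441 - 18609}{F - 670} = \frac{27441 - 18609}{35931 - 670} = \frac{8832}{35261}$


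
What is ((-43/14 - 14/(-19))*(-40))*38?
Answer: 24840/7 ≈ 3548.6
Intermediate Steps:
((-43/14 - 14/(-19))*(-40))*38 = ((-43*1/14 - 14*(-1/19))*(-40))*38 = ((-43/14 + 14/19)*(-40))*38 = -621/266*(-40)*38 = (12420/133)*38 = 24840/7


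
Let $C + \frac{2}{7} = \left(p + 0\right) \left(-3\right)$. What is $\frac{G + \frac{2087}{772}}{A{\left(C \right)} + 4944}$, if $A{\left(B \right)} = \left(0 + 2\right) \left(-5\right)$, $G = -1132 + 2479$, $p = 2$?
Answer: $\frac{1041971}{3809048} \approx 0.27355$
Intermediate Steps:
$C = - \frac{44}{7}$ ($C = - \frac{2}{7} + \left(2 + 0\right) \left(-3\right) = - \frac{2}{7} + 2 \left(-3\right) = - \frac{2}{7} - 6 = - \frac{44}{7} \approx -6.2857$)
$G = 1347$
$A{\left(B \right)} = -10$ ($A{\left(B \right)} = 2 \left(-5\right) = -10$)
$\frac{G + \frac{2087}{772}}{A{\left(C \right)} + 4944} = \frac{1347 + \frac{2087}{772}}{-10 + 4944} = \frac{1347 + 2087 \cdot \frac{1}{772}}{4934} = \left(1347 + \frac{2087}{772}\right) \frac{1}{4934} = \frac{1041971}{772} \cdot \frac{1}{4934} = \frac{1041971}{3809048}$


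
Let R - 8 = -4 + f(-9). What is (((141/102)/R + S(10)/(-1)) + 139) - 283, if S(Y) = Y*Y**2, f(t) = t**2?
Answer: -3306113/2890 ≈ -1144.0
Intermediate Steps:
S(Y) = Y**3
R = 85 (R = 8 + (-4 + (-9)**2) = 8 + (-4 + 81) = 8 + 77 = 85)
(((141/102)/R + S(10)/(-1)) + 139) - 283 = (((141/102)/85 + 10**3/(-1)) + 139) - 283 = (((141*(1/102))*(1/85) + 1000*(-1)) + 139) - 283 = (((47/34)*(1/85) - 1000) + 139) - 283 = ((47/2890 - 1000) + 139) - 283 = (-2889953/2890 + 139) - 283 = -2488243/2890 - 283 = -3306113/2890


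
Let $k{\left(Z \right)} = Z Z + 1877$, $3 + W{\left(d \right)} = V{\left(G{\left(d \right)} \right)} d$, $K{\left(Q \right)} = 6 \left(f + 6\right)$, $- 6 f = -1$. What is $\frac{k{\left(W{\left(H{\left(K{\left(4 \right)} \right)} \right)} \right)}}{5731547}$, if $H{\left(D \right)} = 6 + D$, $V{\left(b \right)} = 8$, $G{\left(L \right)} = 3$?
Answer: $\frac{118158}{5731547} \approx 0.020615$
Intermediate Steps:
$f = \frac{1}{6}$ ($f = \left(- \frac{1}{6}\right) \left(-1\right) = \frac{1}{6} \approx 0.16667$)
$K{\left(Q \right)} = 37$ ($K{\left(Q \right)} = 6 \left(\frac{1}{6} + 6\right) = 6 \cdot \frac{37}{6} = 37$)
$W{\left(d \right)} = -3 + 8 d$
$k{\left(Z \right)} = 1877 + Z^{2}$ ($k{\left(Z \right)} = Z^{2} + 1877 = 1877 + Z^{2}$)
$\frac{k{\left(W{\left(H{\left(K{\left(4 \right)} \right)} \right)} \right)}}{5731547} = \frac{1877 + \left(-3 + 8 \left(6 + 37\right)\right)^{2}}{5731547} = \left(1877 + \left(-3 + 8 \cdot 43\right)^{2}\right) \frac{1}{5731547} = \left(1877 + \left(-3 + 344\right)^{2}\right) \frac{1}{5731547} = \left(1877 + 341^{2}\right) \frac{1}{5731547} = \left(1877 + 116281\right) \frac{1}{5731547} = 118158 \cdot \frac{1}{5731547} = \frac{118158}{5731547}$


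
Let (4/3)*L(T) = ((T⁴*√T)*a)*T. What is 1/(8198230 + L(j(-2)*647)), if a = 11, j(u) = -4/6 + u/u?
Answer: -2581852177440/1006311550725839295992542407288863 + 404072317714056948*√1941/1006311550725839295992542407288863 ≈ 1.7690e-14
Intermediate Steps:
j(u) = ⅓ (j(u) = -4*⅙ + 1 = -⅔ + 1 = ⅓)
L(T) = 33*T^(11/2)/4 (L(T) = 3*(((T⁴*√T)*11)*T)/4 = 3*((T^(9/2)*11)*T)/4 = 3*((11*T^(9/2))*T)/4 = 3*(11*T^(11/2))/4 = 33*T^(11/2)/4)
1/(8198230 + L(j(-2)*647)) = 1/(8198230 + 33*((⅓)*647)^(11/2)/4) = 1/(8198230 + 33*(647/3)^(11/2)/4) = 1/(8198230 + 33*(113376071188007*√1941/729)/4) = 1/(8198230 + 1247136783068077*√1941/972)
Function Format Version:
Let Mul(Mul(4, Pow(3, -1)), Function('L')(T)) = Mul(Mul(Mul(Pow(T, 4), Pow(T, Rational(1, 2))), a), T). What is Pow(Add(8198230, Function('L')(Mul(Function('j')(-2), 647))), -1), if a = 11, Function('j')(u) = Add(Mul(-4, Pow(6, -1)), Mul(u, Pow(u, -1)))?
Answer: Add(Rational(-2581852177440, 1006311550725839295992542407288863), Mul(Rational(404072317714056948, 1006311550725839295992542407288863), Pow(1941, Rational(1, 2)))) ≈ 1.7690e-14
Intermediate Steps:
Function('j')(u) = Rational(1, 3) (Function('j')(u) = Add(Mul(-4, Rational(1, 6)), 1) = Add(Rational(-2, 3), 1) = Rational(1, 3))
Function('L')(T) = Mul(Rational(33, 4), Pow(T, Rational(11, 2))) (Function('L')(T) = Mul(Rational(3, 4), Mul(Mul(Mul(Pow(T, 4), Pow(T, Rational(1, 2))), 11), T)) = Mul(Rational(3, 4), Mul(Mul(Pow(T, Rational(9, 2)), 11), T)) = Mul(Rational(3, 4), Mul(Mul(11, Pow(T, Rational(9, 2))), T)) = Mul(Rational(3, 4), Mul(11, Pow(T, Rational(11, 2)))) = Mul(Rational(33, 4), Pow(T, Rational(11, 2))))
Pow(Add(8198230, Function('L')(Mul(Function('j')(-2), 647))), -1) = Pow(Add(8198230, Mul(Rational(33, 4), Pow(Mul(Rational(1, 3), 647), Rational(11, 2)))), -1) = Pow(Add(8198230, Mul(Rational(33, 4), Pow(Rational(647, 3), Rational(11, 2)))), -1) = Pow(Add(8198230, Mul(Rational(33, 4), Mul(Rational(113376071188007, 729), Pow(1941, Rational(1, 2))))), -1) = Pow(Add(8198230, Mul(Rational(1247136783068077, 972), Pow(1941, Rational(1, 2)))), -1)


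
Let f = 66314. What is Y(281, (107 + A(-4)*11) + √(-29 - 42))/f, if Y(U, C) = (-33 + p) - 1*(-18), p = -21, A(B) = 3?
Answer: -18/33157 ≈ -0.00054287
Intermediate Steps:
Y(U, C) = -36 (Y(U, C) = (-33 - 21) - 1*(-18) = -54 + 18 = -36)
Y(281, (107 + A(-4)*11) + √(-29 - 42))/f = -36/66314 = -36*1/66314 = -18/33157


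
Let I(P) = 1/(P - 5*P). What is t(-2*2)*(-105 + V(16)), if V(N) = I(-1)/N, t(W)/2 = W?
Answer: 6719/8 ≈ 839.88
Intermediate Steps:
t(W) = 2*W
I(P) = -1/(4*P) (I(P) = 1/(-4*P) = -1/(4*P))
V(N) = 1/(4*N) (V(N) = (-1/4/(-1))/N = (-1/4*(-1))/N = 1/(4*N))
t(-2*2)*(-105 + V(16)) = (2*(-2*2))*(-105 + (1/4)/16) = (2*(-4))*(-105 + (1/4)*(1/16)) = -8*(-105 + 1/64) = -8*(-6719/64) = 6719/8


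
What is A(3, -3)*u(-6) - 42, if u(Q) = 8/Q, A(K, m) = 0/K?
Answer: -42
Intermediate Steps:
A(K, m) = 0
A(3, -3)*u(-6) - 42 = 0*(8/(-6)) - 42 = 0*(8*(-1/6)) - 42 = 0*(-4/3) - 42 = 0 - 42 = -42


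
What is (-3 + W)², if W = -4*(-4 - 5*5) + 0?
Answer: 12769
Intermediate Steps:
W = 116 (W = -4*(-4 - 25) + 0 = -4*(-29) + 0 = 116 + 0 = 116)
(-3 + W)² = (-3 + 116)² = 113² = 12769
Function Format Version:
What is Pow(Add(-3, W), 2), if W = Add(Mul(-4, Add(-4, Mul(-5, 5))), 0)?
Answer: 12769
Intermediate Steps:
W = 116 (W = Add(Mul(-4, Add(-4, -25)), 0) = Add(Mul(-4, -29), 0) = Add(116, 0) = 116)
Pow(Add(-3, W), 2) = Pow(Add(-3, 116), 2) = Pow(113, 2) = 12769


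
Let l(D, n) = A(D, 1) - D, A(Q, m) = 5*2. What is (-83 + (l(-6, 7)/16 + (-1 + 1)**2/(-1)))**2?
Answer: 6724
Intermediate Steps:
A(Q, m) = 10
l(D, n) = 10 - D
(-83 + (l(-6, 7)/16 + (-1 + 1)**2/(-1)))**2 = (-83 + ((10 - 1*(-6))/16 + (-1 + 1)**2/(-1)))**2 = (-83 + ((10 + 6)*(1/16) + 0**2*(-1)))**2 = (-83 + (16*(1/16) + 0*(-1)))**2 = (-83 + (1 + 0))**2 = (-83 + 1)**2 = (-82)**2 = 6724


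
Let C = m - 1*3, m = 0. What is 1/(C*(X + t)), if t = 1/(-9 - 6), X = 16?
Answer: -5/239 ≈ -0.020921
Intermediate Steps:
C = -3 (C = 0 - 1*3 = 0 - 3 = -3)
t = -1/15 (t = 1/(-15) = -1/15 ≈ -0.066667)
1/(C*(X + t)) = 1/(-3*(16 - 1/15)) = 1/(-3*239/15) = 1/(-239/5) = -5/239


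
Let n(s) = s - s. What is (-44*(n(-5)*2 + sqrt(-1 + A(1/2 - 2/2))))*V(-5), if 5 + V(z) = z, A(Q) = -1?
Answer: 440*I*sqrt(2) ≈ 622.25*I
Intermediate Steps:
V(z) = -5 + z
n(s) = 0
(-44*(n(-5)*2 + sqrt(-1 + A(1/2 - 2/2))))*V(-5) = (-44*(0*2 + sqrt(-1 - 1)))*(-5 - 5) = -44*(0 + sqrt(-2))*(-10) = -44*(0 + I*sqrt(2))*(-10) = -44*I*sqrt(2)*(-10) = 440*I*sqrt(2)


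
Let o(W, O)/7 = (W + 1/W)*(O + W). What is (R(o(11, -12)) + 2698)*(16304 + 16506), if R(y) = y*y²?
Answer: -20317422741060/1331 ≈ -1.5265e+10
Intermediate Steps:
o(W, O) = 7*(O + W)*(W + 1/W) (o(W, O) = 7*((W + 1/W)*(O + W)) = 7*((O + W)*(W + 1/W)) = 7*(O + W)*(W + 1/W))
R(y) = y³
(R(o(11, -12)) + 2698)*(16304 + 16506) = ((7*(-12 + 11*(1 + 11² - 12*11))/11)³ + 2698)*(16304 + 16506) = ((7*(1/11)*(-12 + 11*(1 + 121 - 132)))³ + 2698)*32810 = ((7*(1/11)*(-12 + 11*(-10)))³ + 2698)*32810 = ((7*(1/11)*(-12 - 110))³ + 2698)*32810 = ((7*(1/11)*(-122))³ + 2698)*32810 = ((-854/11)³ + 2698)*32810 = (-622835864/1331 + 2698)*32810 = -619244826/1331*32810 = -20317422741060/1331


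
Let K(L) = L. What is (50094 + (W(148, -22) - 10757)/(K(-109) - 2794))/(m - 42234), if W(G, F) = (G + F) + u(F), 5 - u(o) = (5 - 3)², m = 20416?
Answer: -72716756/31668827 ≈ -2.2962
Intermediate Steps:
u(o) = 1 (u(o) = 5 - (5 - 3)² = 5 - 1*2² = 5 - 1*4 = 5 - 4 = 1)
W(G, F) = 1 + F + G (W(G, F) = (G + F) + 1 = (F + G) + 1 = 1 + F + G)
(50094 + (W(148, -22) - 10757)/(K(-109) - 2794))/(m - 42234) = (50094 + ((1 - 22 + 148) - 10757)/(-109 - 2794))/(20416 - 42234) = (50094 + (127 - 10757)/(-2903))/(-21818) = (50094 - 10630*(-1/2903))*(-1/21818) = (50094 + 10630/2903)*(-1/21818) = (145433512/2903)*(-1/21818) = -72716756/31668827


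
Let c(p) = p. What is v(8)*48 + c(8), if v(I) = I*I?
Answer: 3080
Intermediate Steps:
v(I) = I²
v(8)*48 + c(8) = 8²*48 + 8 = 64*48 + 8 = 3072 + 8 = 3080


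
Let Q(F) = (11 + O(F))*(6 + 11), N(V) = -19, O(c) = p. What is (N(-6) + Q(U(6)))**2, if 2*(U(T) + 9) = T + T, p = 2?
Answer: 40804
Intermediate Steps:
U(T) = -9 + T (U(T) = -9 + (T + T)/2 = -9 + (2*T)/2 = -9 + T)
O(c) = 2
Q(F) = 221 (Q(F) = (11 + 2)*(6 + 11) = 13*17 = 221)
(N(-6) + Q(U(6)))**2 = (-19 + 221)**2 = 202**2 = 40804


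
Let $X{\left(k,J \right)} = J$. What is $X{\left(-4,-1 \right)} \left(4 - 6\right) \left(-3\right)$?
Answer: $-6$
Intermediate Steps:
$X{\left(-4,-1 \right)} \left(4 - 6\right) \left(-3\right) = - (4 - 6) \left(-3\right) = \left(-1\right) \left(-2\right) \left(-3\right) = 2 \left(-3\right) = -6$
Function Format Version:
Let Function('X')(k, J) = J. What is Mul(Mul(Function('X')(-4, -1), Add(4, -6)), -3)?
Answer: -6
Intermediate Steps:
Mul(Mul(Function('X')(-4, -1), Add(4, -6)), -3) = Mul(Mul(-1, Add(4, -6)), -3) = Mul(Mul(-1, -2), -3) = Mul(2, -3) = -6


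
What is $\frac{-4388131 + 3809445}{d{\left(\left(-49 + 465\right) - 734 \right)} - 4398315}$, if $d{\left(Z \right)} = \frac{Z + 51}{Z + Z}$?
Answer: $\frac{122681432}{932442691} \approx 0.13157$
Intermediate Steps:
$d{\left(Z \right)} = \frac{51 + Z}{2 Z}$
$\frac{-4388131 + 3809445}{d{\left(\left(-49 + 465\right) - 734 \right)} - 4398315} = \frac{-4388131 + 3809445}{\frac{51 + \left(\left(-49 + 465\right) - 734\right)}{2 \left(\left(-49 + 465\right) - 734\right)} - 4398315} = - \frac{578686}{\frac{51 + \left(416 - 734\right)}{2 \left(416 - 734\right)} - 4398315} = - \frac{578686}{\frac{51 - 318}{2 \left(-318\right)} - 4398315} = - \frac{578686}{\frac{1}{2} \left(- \frac{1}{318}\right) \left(-267\right) - 4398315} = - \frac{578686}{\frac{89}{212} - 4398315} = - \frac{578686}{- \frac{932442691}{212}} = \left(-578686\right) \left(- \frac{212}{932442691}\right) = \frac{122681432}{932442691}$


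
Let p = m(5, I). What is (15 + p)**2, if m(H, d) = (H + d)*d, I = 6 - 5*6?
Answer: 221841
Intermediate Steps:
I = -24 (I = 6 - 30 = -24)
m(H, d) = d*(H + d)
p = 456 (p = -24*(5 - 24) = -24*(-19) = 456)
(15 + p)**2 = (15 + 456)**2 = 471**2 = 221841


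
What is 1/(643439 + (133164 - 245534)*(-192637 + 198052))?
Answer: -1/607840111 ≈ -1.6452e-9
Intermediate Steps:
1/(643439 + (133164 - 245534)*(-192637 + 198052)) = 1/(643439 - 112370*5415) = 1/(643439 - 608483550) = 1/(-607840111) = -1/607840111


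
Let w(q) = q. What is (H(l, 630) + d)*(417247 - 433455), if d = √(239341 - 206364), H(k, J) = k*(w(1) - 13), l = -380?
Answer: -73908480 - 113456*√673 ≈ -7.6852e+7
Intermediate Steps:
H(k, J) = -12*k (H(k, J) = k*(1 - 13) = k*(-12) = -12*k)
d = 7*√673 (d = √32977 = 7*√673 ≈ 181.60)
(H(l, 630) + d)*(417247 - 433455) = (-12*(-380) + 7*√673)*(417247 - 433455) = (4560 + 7*√673)*(-16208) = -73908480 - 113456*√673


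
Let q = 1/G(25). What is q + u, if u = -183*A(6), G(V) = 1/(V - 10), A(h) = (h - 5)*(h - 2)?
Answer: -717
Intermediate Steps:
A(h) = (-5 + h)*(-2 + h)
G(V) = 1/(-10 + V)
q = 15 (q = 1/(1/(-10 + 25)) = 1/(1/15) = 15)
u = -732 (u = -183*(10 + 6**2 - 7*6) = -183*(10 + 36 - 42) = -183*4 = -732)
q + u = 15 - 732 = -717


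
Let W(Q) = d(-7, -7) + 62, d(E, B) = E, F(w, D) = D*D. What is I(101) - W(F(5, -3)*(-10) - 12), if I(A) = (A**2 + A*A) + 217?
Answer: 20564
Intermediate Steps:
F(w, D) = D**2
I(A) = 217 + 2*A**2 (I(A) = (A**2 + A**2) + 217 = 2*A**2 + 217 = 217 + 2*A**2)
W(Q) = 55 (W(Q) = -7 + 62 = 55)
I(101) - W(F(5, -3)*(-10) - 12) = (217 + 2*101**2) - 1*55 = (217 + 2*10201) - 55 = (217 + 20402) - 55 = 20619 - 55 = 20564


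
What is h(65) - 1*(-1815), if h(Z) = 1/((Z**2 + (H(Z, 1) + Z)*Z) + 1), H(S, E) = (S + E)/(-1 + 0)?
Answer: 7552216/4161 ≈ 1815.0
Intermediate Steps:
H(S, E) = -E - S (H(S, E) = (E + S)/(-1) = (E + S)*(-1) = -E - S)
h(Z) = 1/(1 + Z**2 - Z) (h(Z) = 1/((Z**2 + ((-1*1 - Z) + Z)*Z) + 1) = 1/((Z**2 + ((-1 - Z) + Z)*Z) + 1) = 1/((Z**2 - Z) + 1) = 1/(1 + Z**2 - Z))
h(65) - 1*(-1815) = 1/(1 + 65**2 - 1*65) - 1*(-1815) = 1/(1 + 4225 - 65) + 1815 = 1/4161 + 1815 = 7552216/4161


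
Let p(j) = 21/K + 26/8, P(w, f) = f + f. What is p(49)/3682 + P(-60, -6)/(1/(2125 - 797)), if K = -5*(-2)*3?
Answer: -1173526961/73640 ≈ -15936.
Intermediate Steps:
K = 30 (K = 10*3 = 30)
P(w, f) = 2*f
p(j) = 79/20 (p(j) = 21/30 + 26/8 = 21*(1/30) + 26*(1/8) = 7/10 + 13/4 = 79/20)
p(49)/3682 + P(-60, -6)/(1/(2125 - 797)) = (79/20)/3682 + (2*(-6))/(1/(2125 - 797)) = (79/20)*(1/3682) - 12/(1/1328) = 79/73640 - 12/1/1328 = 79/73640 - 12*1328 = 79/73640 - 15936 = -1173526961/73640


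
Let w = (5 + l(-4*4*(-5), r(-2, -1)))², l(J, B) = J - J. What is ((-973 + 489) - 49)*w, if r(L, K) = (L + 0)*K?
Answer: -13325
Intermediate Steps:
r(L, K) = K*L (r(L, K) = L*K = K*L)
l(J, B) = 0
w = 25 (w = (5 + 0)² = 5² = 25)
((-973 + 489) - 49)*w = ((-973 + 489) - 49)*25 = (-484 - 49)*25 = -533*25 = -13325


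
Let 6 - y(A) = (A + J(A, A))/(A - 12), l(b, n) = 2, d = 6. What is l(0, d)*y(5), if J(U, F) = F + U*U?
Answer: 22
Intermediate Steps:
J(U, F) = F + U²
y(A) = 6 - (A² + 2*A)/(-12 + A) (y(A) = 6 - (A + (A + A²))/(A - 12) = 6 - (A² + 2*A)/(-12 + A))
l(0, d)*y(5) = 2*((-72 - 1*5² + 4*5)/(-12 + 5)) = 2*((-72 - 1*25 + 20)/(-7)) = 2*(-(-72 - 25 + 20)/7) = 2*(-⅐*(-77)) = 2*11 = 22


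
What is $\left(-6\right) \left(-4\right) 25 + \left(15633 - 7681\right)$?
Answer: $8552$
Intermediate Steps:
$\left(-6\right) \left(-4\right) 25 + \left(15633 - 7681\right) = 24 \cdot 25 + \left(15633 - 7681\right) = 600 + 7952 = 8552$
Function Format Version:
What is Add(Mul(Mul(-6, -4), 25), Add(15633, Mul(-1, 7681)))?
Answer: 8552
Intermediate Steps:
Add(Mul(Mul(-6, -4), 25), Add(15633, Mul(-1, 7681))) = Add(Mul(24, 25), Add(15633, -7681)) = Add(600, 7952) = 8552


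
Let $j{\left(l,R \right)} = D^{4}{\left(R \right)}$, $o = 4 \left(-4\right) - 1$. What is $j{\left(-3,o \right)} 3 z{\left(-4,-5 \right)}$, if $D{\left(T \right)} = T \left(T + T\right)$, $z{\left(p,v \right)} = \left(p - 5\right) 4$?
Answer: $-12054108858048$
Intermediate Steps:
$z{\left(p,v \right)} = -20 + 4 p$ ($z{\left(p,v \right)} = \left(-5 + p\right) 4 = -20 + 4 p$)
$D{\left(T \right)} = 2 T^{2}$ ($D{\left(T \right)} = T 2 T = 2 T^{2}$)
$o = -17$ ($o = -16 - 1 = -17$)
$j{\left(l,R \right)} = 16 R^{8}$ ($j{\left(l,R \right)} = \left(2 R^{2}\right)^{4} = 16 R^{8}$)
$j{\left(-3,o \right)} 3 z{\left(-4,-5 \right)} = 16 \left(-17\right)^{8} \cdot 3 \left(-20 + 4 \left(-4\right)\right) = 16 \cdot 6975757441 \cdot 3 \left(-20 - 16\right) = 111612119056 \cdot 3 \left(-36\right) = 334836357168 \left(-36\right) = -12054108858048$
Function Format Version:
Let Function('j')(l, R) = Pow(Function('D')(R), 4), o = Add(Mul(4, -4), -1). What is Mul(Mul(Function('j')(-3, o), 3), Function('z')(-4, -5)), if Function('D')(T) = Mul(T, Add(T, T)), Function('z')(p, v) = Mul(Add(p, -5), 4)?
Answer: -12054108858048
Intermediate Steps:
Function('z')(p, v) = Add(-20, Mul(4, p)) (Function('z')(p, v) = Mul(Add(-5, p), 4) = Add(-20, Mul(4, p)))
Function('D')(T) = Mul(2, Pow(T, 2)) (Function('D')(T) = Mul(T, Mul(2, T)) = Mul(2, Pow(T, 2)))
o = -17 (o = Add(-16, -1) = -17)
Function('j')(l, R) = Mul(16, Pow(R, 8)) (Function('j')(l, R) = Pow(Mul(2, Pow(R, 2)), 4) = Mul(16, Pow(R, 8)))
Mul(Mul(Function('j')(-3, o), 3), Function('z')(-4, -5)) = Mul(Mul(Mul(16, Pow(-17, 8)), 3), Add(-20, Mul(4, -4))) = Mul(Mul(Mul(16, 6975757441), 3), Add(-20, -16)) = Mul(Mul(111612119056, 3), -36) = Mul(334836357168, -36) = -12054108858048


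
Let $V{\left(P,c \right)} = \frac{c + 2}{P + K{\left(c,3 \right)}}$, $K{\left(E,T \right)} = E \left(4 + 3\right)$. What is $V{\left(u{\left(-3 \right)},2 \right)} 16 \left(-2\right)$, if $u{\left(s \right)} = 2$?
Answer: $-8$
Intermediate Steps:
$K{\left(E,T \right)} = 7 E$ ($K{\left(E,T \right)} = E 7 = 7 E$)
$V{\left(P,c \right)} = \frac{2 + c}{P + 7 c}$ ($V{\left(P,c \right)} = \frac{c + 2}{P + 7 c} = \frac{2 + c}{P + 7 c}$)
$V{\left(u{\left(-3 \right)},2 \right)} 16 \left(-2\right) = \frac{2 + 2}{2 + 7 \cdot 2} \cdot 16 \left(-2\right) = \frac{1}{2 + 14} \cdot 4 \cdot 16 \left(-2\right) = \frac{1}{16} \cdot 4 \cdot 16 \left(-2\right) = \frac{1}{4} \cdot 16 \left(-2\right) = 4 \left(-2\right) = -8$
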